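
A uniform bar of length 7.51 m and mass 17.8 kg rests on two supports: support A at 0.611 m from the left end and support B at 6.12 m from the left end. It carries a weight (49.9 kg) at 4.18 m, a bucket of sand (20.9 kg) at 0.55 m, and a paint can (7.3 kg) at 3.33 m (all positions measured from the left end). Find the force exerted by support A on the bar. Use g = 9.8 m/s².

Taking torques about support B:
Beam weight: 17.8 × 9.8 = 174.4 N down at 3.755 m → arm 2.365 m, τ = 174.4 × 2.365 = 412.5 N·m counterclockwise.
Weight: 49.9 × 9.8 = 489 N down at 4.18 m → arm 1.94 m, τ = 489 × 1.94 = 948.7 N·m counterclockwise.
Bucket of sand: 20.9 × 9.8 = 204.8 N down at 0.55 m → arm 5.57 m, τ = 204.8 × 5.57 = 1141 N·m counterclockwise.
Paint can: 7.3 × 9.8 = 71.54 N down at 3.33 m → arm 2.79 m, τ = 71.54 × 2.79 = 199.6 N·m counterclockwise.
Net load moment about support B = 2702 N·m counterclockwise.
Reaction R at support A is upward at 0.611 m, arm 5.509 m → moment R × 5.509 clockwise.
Balancing moments: R × 5.509 = 2702, giving R = 490 N.

R_A ≈ 490 N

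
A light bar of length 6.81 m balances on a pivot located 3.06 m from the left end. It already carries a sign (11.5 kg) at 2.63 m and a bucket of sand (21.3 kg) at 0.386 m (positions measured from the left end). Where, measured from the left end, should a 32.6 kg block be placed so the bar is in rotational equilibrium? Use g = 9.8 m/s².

x ≈ 4.96 m from the left end

Choose the pivot (at 3.06 m from the left end) as the axis so the support reaction has zero arm there.
Sign: 11.5 × 9.8 = 112.7 N down at 2.63 m → arm 0.43 m, τ = 112.7 × 0.43 = 48.46 N·m counterclockwise.
Bucket of sand: 21.3 × 9.8 = 208.7 N down at 0.386 m → arm 2.674 m, τ = 208.7 × 2.674 = 558.1 N·m counterclockwise.
Net moment of existing loads = 606.6 N·m counterclockwise.
The block weighs 32.6 × 9.8 = 319.5 N and must supply an equal clockwise moment, so its lever arm about the pivot is 606.6 / 319.5 = 1.9 m.
That puts it at 3.06 + 1.9 = 4.96 m from the left end.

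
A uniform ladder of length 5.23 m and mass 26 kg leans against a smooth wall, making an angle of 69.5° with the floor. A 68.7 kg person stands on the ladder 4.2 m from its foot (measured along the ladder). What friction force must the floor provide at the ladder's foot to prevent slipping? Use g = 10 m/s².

Choose the foot of the ladder as the axis so the floor normal and friction both act there and drop out.
Ladder weight 26×10 = 260 N acts at 2.615 m along the ladder; its horizontal arm is 2.615·cos69.5° = 0.9158 m → τ = 238.1 N·m clockwise.
Person: 68.7×10 = 687 N at 4.2 m → arm 1.471 m → τ = 1011 N·m clockwise.
Wall normal N acts horizontally at the top; its moment arm is the height L sinθ = 5.23·sin69.5° = 4.899 m, counterclockwise.
Setting net torque to zero: N × 4.899 = 1249 → N = 255 N.
ΣFx = 0: friction at the foot balances the wall's push, so f = N_wall = 255 N.

f ≈ 255 N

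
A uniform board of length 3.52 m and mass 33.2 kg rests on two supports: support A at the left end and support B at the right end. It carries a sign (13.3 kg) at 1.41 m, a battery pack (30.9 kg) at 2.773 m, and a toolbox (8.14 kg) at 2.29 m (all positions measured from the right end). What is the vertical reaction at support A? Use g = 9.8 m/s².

Sum moments about support B (its reaction then has zero moment arm).
Beam weight: 33.2 × 9.8 = 325.4 N down at 1.76 m → arm 1.76 m, τ = 325.4 × 1.76 = 572.7 N·m counterclockwise.
Sign: 13.3 × 9.8 = 130.3 N down at 1.41 m → arm 1.41 m, τ = 130.3 × 1.41 = 183.7 N·m counterclockwise.
Battery pack: 30.9 × 9.8 = 302.8 N down at 2.773 m → arm 2.773 m, τ = 302.8 × 2.773 = 839.7 N·m counterclockwise.
Toolbox: 8.14 × 9.8 = 79.77 N down at 2.29 m → arm 2.29 m, τ = 79.77 × 2.29 = 182.7 N·m counterclockwise.
Net load moment about support B = 1779 N·m counterclockwise.
Reaction R at support A is upward at 3.52 m, arm 3.52 m → moment R × 3.52 clockwise.
Balancing moments: R × 3.52 = 1779, giving R = 505 N.

R_A ≈ 505 N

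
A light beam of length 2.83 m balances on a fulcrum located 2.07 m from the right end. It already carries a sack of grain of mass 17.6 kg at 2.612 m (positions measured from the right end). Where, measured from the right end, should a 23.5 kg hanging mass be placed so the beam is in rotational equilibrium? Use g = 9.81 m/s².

About the fulcrum (at 2.07 m from the right end):
Sack of grain: 17.6 × 9.81 = 172.7 N down at 2.612 m → arm 0.542 m, τ = 172.7 × 0.542 = 93.6 N·m counterclockwise.
Net moment of existing loads = 93.6 N·m counterclockwise.
The hanging mass weighs 23.5 × 9.81 = 230.5 N and must supply an equal clockwise moment, so its lever arm about the fulcrum is 93.6 / 230.5 = 0.406 m.
That puts it at 2.07 − 0.406 = 1.66 m from the right end.

x ≈ 1.66 m from the right end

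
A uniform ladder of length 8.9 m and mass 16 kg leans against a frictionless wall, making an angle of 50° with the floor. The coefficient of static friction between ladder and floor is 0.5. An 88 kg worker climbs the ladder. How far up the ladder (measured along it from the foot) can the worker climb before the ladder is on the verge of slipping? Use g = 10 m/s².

About the foot of the ladder:
Ladder weight 16×10 = 160 N acts at 4.45 m along the ladder; its horizontal arm is 4.45·cos50° = 2.86 m → τ = 457.6 N·m clockwise.
Worker weight 88×10 = 880 N at distance d → arm d·cos50° → τ = 880·d·0.6428 clockwise.
Wall normal N at the top has arm L sinθ = 6.818 m counterclockwise, so Στ = 0 gives N·6.818 = 457.6 + 565.7·d.
ΣFy = 0 ⇒ N_floor = 1040 N, so the maximum friction is μ_s·N_floor = 0.5×1040 = 520 N. ΣFx = 0 ⇒ N_wall = f, so at the slipping point N = 520 N.
Substituting: 520×6.818 = 457.6 + 565.7·d ⇒ d = (3545 − 457.6) / 565.7 = 5.46 m.

d ≈ 5.46 m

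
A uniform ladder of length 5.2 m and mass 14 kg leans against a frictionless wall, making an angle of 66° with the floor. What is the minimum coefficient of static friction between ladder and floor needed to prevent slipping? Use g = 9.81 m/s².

Take moments about the foot of the ladder.
Ladder weight 14×9.81 = 137.3 N acts at 2.6 m along the ladder; its horizontal arm is 2.6·cos66° = 1.058 m → τ = 145.3 N·m clockwise.
Wall normal N acts horizontally at the top; its moment arm is the height L sinθ = 5.2·sin66° = 4.75 m, counterclockwise.
Στ = 0 ⇒ N × 4.75 = 145.3 ⇒ N = 30.59 N.
ΣFx = 0 ⇒ f = N_wall = 30.59 N. ΣFy = 0 ⇒ N_floor = 137.3 N.
μ_min = f / N_floor = 30.59 / 137.3 = 0.223.

μ_min ≈ 0.223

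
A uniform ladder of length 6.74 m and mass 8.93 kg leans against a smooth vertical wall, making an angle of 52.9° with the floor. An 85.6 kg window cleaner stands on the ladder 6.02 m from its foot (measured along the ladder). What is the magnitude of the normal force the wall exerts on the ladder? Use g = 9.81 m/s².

Sum moments about the foot of the ladder (the floor normal and friction both act there and drop out).
Ladder weight 8.93×9.81 = 87.6 N acts at 3.37 m along the ladder; its horizontal arm is 3.37·cos52.9° = 2.033 m → τ = 178.1 N·m clockwise.
Window cleaner: 85.6×9.81 = 839.7 N at 6.02 m → arm 3.631 m → τ = 3049 N·m clockwise.
Wall normal N acts horizontally at the top; its moment arm is the height L sinθ = 6.74·sin52.9° = 5.376 m, counterclockwise.
For rotational equilibrium, N × 5.376 = 3227, so N = 600 N.

N_wall ≈ 600 N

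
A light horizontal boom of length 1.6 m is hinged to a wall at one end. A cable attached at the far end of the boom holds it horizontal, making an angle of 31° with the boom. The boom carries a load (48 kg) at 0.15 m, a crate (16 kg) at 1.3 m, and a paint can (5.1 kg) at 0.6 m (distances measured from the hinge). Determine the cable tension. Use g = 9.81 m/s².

T ≈ 370 N

Choose the hinge as the axis so the unknown hinge reaction has zero arm there.
Load: 48 × 9.81 = 470.9 N down at 0.15 m → arm 0.15 m, τ = 470.9 × 0.15 = 70.63 N·m clockwise.
Crate: 16 × 9.81 = 157 N down at 1.3 m → arm 1.3 m, τ = 157 × 1.3 = 204.1 N·m clockwise.
Paint can: 5.1 × 9.81 = 50.03 N down at 0.6 m → arm 0.6 m, τ = 50.03 × 0.6 = 30.02 N·m clockwise.
Total clockwise load moment = 304.8 N·m.
The cable tension T acts at 1.6 m; only its component perpendicular to the boom, T sinθ, produces torque. sin 31° = 0.515.
For rotational equilibrium, T × 1.6 × 0.515 = 304.8, so T = 304.8 / 0.824 = 370 N.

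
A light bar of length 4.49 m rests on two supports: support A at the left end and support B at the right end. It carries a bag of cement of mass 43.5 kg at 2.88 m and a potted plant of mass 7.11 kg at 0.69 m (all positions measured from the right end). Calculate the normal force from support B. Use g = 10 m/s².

R_B ≈ 216 N

About support A:
Bag of cement: 43.5 × 10 = 435 N down at 2.88 m → arm 1.61 m, τ = 435 × 1.61 = 700.4 N·m clockwise.
Potted plant: 7.11 × 10 = 71.1 N down at 0.69 m → arm 3.8 m, τ = 71.1 × 3.8 = 270.2 N·m clockwise.
Net load moment about support A = 970.6 N·m clockwise.
Reaction R at support B is upward at 0 m, arm 4.49 m → moment R × 4.49 counterclockwise.
Setting net torque to zero: R × 4.49 = 970.6 → R = 216 N.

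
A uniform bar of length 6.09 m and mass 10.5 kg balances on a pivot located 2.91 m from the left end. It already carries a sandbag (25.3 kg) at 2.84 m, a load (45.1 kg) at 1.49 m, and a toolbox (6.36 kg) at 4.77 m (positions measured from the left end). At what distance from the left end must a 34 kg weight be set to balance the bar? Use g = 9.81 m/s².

x ≈ 4.46 m from the left end

Sum moments about the pivot (at 2.91 m from the left end) (the support reaction has zero arm there).
Beam weight: 10.5 × 9.81 = 103 N down at 3.045 m → arm 0.135 m, τ = 103 × 0.135 = 13.91 N·m clockwise.
Sandbag: 25.3 × 9.81 = 248.2 N down at 2.84 m → arm 0.07 m, τ = 248.2 × 0.07 = 17.37 N·m counterclockwise.
Load: 45.1 × 9.81 = 442.4 N down at 1.49 m → arm 1.42 m, τ = 442.4 × 1.42 = 628.2 N·m counterclockwise.
Toolbox: 6.36 × 9.81 = 62.39 N down at 4.77 m → arm 1.86 m, τ = 62.39 × 1.86 = 116 N·m clockwise.
Net moment of existing loads = 515.7 N·m counterclockwise.
The weight weighs 34 × 9.81 = 333.5 N and must supply an equal clockwise moment, so its lever arm about the pivot is 515.7 / 333.5 = 1.55 m.
That puts it at 2.91 + 1.55 = 4.46 m from the left end.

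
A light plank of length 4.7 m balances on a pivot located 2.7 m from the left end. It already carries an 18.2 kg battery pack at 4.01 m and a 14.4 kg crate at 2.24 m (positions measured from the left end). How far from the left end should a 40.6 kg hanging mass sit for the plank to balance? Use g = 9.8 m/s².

x ≈ 2.28 m from the left end

About the pivot (at 2.7 m from the left end):
Battery pack: 18.2 × 9.8 = 178.4 N down at 4.01 m → arm 1.31 m, τ = 178.4 × 1.31 = 233.7 N·m clockwise.
Crate: 14.4 × 9.8 = 141.1 N down at 2.24 m → arm 0.46 m, τ = 141.1 × 0.46 = 64.91 N·m counterclockwise.
Net moment of existing loads = 168.8 N·m clockwise.
The hanging mass weighs 40.6 × 9.8 = 397.9 N and must supply an equal counterclockwise moment, so its lever arm about the pivot is 168.8 / 397.9 = 0.424 m.
That puts it at 2.7 − 0.424 = 2.28 m from the left end.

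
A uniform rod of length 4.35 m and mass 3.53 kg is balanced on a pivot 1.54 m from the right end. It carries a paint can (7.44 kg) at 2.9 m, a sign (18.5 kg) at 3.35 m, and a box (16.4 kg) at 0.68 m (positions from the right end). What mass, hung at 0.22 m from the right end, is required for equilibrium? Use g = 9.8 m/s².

Choose the pivot (at 1.54 m from the right end) as the axis so the support reaction has zero arm there.
Beam weight: 3.53 × 9.8 = 34.59 N down at 2.175 m → arm 0.635 m, τ = 34.59 × 0.635 = 21.96 N·m counterclockwise.
Paint can: 7.44 × 9.8 = 72.91 N down at 2.9 m → arm 1.36 m, τ = 72.91 × 1.36 = 99.16 N·m counterclockwise.
Sign: 18.5 × 9.8 = 181.3 N down at 3.35 m → arm 1.81 m, τ = 181.3 × 1.81 = 328.2 N·m counterclockwise.
Box: 16.4 × 9.8 = 160.7 N down at 0.68 m → arm 0.86 m, τ = 160.7 × 0.86 = 138.2 N·m clockwise.
Net moment of known loads = 311.1 N·m counterclockwise.
An unknown mass m at 0.22 m has arm 1.32 m; its moment is m·g·1.32 clockwise.
Balancing moments: m × 9.8 × 1.32 = 311.1, giving m = 311.1 / (9.8 × 1.32) = 24 kg.

m ≈ 24 kg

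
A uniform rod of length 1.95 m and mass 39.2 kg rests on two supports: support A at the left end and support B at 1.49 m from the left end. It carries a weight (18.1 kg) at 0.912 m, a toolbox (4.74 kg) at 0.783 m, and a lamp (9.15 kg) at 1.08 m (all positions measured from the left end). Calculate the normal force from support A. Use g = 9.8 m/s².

R_A ≈ 248 N

Taking torques about support B:
Beam weight: 39.2 × 9.8 = 384.2 N down at 0.975 m → arm 0.515 m, τ = 384.2 × 0.515 = 197.9 N·m counterclockwise.
Weight: 18.1 × 9.8 = 177.4 N down at 0.912 m → arm 0.578 m, τ = 177.4 × 0.578 = 102.5 N·m counterclockwise.
Toolbox: 4.74 × 9.8 = 46.45 N down at 0.783 m → arm 0.707 m, τ = 46.45 × 0.707 = 32.84 N·m counterclockwise.
Lamp: 9.15 × 9.8 = 89.67 N down at 1.08 m → arm 0.41 m, τ = 89.67 × 0.41 = 36.76 N·m counterclockwise.
Net load moment about support B = 370 N·m counterclockwise.
Reaction R at support A is upward at 0 m, arm 1.49 m → moment R × 1.49 clockwise.
Στ = 0 ⇒ R × 1.49 = 370 ⇒ R = 248 N.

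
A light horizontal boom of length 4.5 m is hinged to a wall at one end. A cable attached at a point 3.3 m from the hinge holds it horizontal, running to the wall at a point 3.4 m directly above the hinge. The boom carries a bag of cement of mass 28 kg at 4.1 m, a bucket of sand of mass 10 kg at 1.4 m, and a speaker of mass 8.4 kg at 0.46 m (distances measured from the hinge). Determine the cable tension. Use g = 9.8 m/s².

T ≈ 549 N

Choose the hinge as the axis so the unknown hinge reaction has zero arm there.
Bag of cement: 28 × 9.8 = 274.4 N down at 4.1 m → arm 4.1 m, τ = 274.4 × 4.1 = 1125 N·m clockwise.
Bucket of sand: 10 × 9.8 = 98 N down at 1.4 m → arm 1.4 m, τ = 98 × 1.4 = 137.2 N·m clockwise.
Speaker: 8.4 × 9.8 = 82.32 N down at 0.46 m → arm 0.46 m, τ = 82.32 × 0.46 = 37.87 N·m clockwise.
Total clockwise load moment = 1300 N·m.
The cable tension T acts at 3.3 m; only its component perpendicular to the boom, T sinθ, produces torque. sinθ = h/√(h²+d²) = 3.4/√(3.4²+3.3²) = 0.7176.
Balancing moments: T × 3.3 × 0.7176 = 1300, giving T = 1300 / 2.368 = 549 N.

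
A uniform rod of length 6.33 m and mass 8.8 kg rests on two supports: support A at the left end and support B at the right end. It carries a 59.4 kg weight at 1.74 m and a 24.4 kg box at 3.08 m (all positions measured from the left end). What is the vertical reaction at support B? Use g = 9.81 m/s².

Taking torques about support A:
Beam weight: 8.8 × 9.81 = 86.33 N down at 3.165 m → arm 3.165 m, τ = 86.33 × 3.165 = 273.2 N·m clockwise.
Weight: 59.4 × 9.81 = 582.7 N down at 1.74 m → arm 1.74 m, τ = 582.7 × 1.74 = 1014 N·m clockwise.
Box: 24.4 × 9.81 = 239.4 N down at 3.08 m → arm 3.08 m, τ = 239.4 × 3.08 = 737.4 N·m clockwise.
Net load moment about support A = 2025 N·m clockwise.
Reaction R at support B is upward at 6.33 m, arm 6.33 m → moment R × 6.33 counterclockwise.
Στ = 0 ⇒ R × 6.33 = 2025 ⇒ R = 320 N.

R_B ≈ 320 N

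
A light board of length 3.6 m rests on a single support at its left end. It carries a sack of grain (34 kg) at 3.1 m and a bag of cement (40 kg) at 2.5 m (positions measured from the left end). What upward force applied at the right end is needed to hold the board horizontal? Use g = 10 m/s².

F ≈ 571 N

About the left end:
Sack of grain: 34 × 10 = 340 N down at 3.1 m → arm 3.1 m, τ = 340 × 3.1 = 1054 N·m clockwise.
Bag of cement: 40 × 10 = 400 N down at 2.5 m → arm 2.5 m, τ = 400 × 2.5 = 1000 N·m clockwise.
Net moment of the loads = 2054 N·m clockwise.
The upward force F acts at the right end, arm 3.6 m, giving F × 3.6 counterclockwise.
Balancing moments: F × 3.6 = 2054, giving F = 2054 / 3.6 = 571 N.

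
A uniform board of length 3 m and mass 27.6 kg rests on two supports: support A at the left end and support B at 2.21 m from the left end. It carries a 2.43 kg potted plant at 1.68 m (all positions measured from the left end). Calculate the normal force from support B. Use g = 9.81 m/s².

R_B ≈ 202 N

Choose support A as the axis so its reaction then has zero moment arm.
Beam weight: 27.6 × 9.81 = 270.8 N down at 1.5 m → arm 1.5 m, τ = 270.8 × 1.5 = 406.2 N·m clockwise.
Potted plant: 2.43 × 9.81 = 23.84 N down at 1.68 m → arm 1.68 m, τ = 23.84 × 1.68 = 40.05 N·m clockwise.
Net load moment about support A = 446.2 N·m clockwise.
Reaction R at support B is upward at 2.21 m, arm 2.21 m → moment R × 2.21 counterclockwise.
Setting net torque to zero: R × 2.21 = 446.2 → R = 202 N.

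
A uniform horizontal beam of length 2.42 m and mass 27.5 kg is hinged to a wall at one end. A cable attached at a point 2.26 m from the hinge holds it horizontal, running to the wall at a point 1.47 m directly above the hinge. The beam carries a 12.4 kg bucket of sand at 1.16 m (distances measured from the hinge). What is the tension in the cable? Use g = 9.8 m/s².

T ≈ 379 N

Sum moments about the hinge (the unknown hinge reaction has zero arm there).
Beam weight: 27.5 × 9.8 = 269.5 N down at 1.21 m → arm 1.21 m, τ = 269.5 × 1.21 = 326.1 N·m clockwise.
Bucket of sand: 12.4 × 9.8 = 121.5 N down at 1.16 m → arm 1.16 m, τ = 121.5 × 1.16 = 140.9 N·m clockwise.
Total clockwise load moment = 467 N·m.
The cable tension T acts at 2.26 m; only its component perpendicular to the beam, T sinθ, produces torque. sinθ = h/√(h²+d²) = 1.47/√(1.47²+2.26²) = 0.5452.
Balancing moments: T × 2.26 × 0.5452 = 467, giving T = 467 / 1.232 = 379 N.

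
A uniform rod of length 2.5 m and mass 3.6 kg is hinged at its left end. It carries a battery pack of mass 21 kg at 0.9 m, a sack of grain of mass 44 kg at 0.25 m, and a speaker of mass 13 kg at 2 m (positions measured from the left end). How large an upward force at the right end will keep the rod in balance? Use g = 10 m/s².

Choose the left end as the axis so the unknown pivot reaction has zero arm there.
Beam weight: 3.6 × 10 = 36 N down at 1.25 m → arm 1.25 m, τ = 36 × 1.25 = 45 N·m clockwise.
Battery pack: 21 × 10 = 210 N down at 0.9 m → arm 0.9 m, τ = 210 × 0.9 = 189 N·m clockwise.
Sack of grain: 44 × 10 = 440 N down at 0.25 m → arm 0.25 m, τ = 440 × 0.25 = 110 N·m clockwise.
Speaker: 13 × 10 = 130 N down at 2 m → arm 2 m, τ = 130 × 2 = 260 N·m clockwise.
Net moment of the loads = 604 N·m clockwise.
The upward force F acts at the right end, arm 2.5 m, giving F × 2.5 counterclockwise.
Setting net torque to zero: F × 2.5 = 604 → F = 604 / 2.5 = 242 N.

F ≈ 242 N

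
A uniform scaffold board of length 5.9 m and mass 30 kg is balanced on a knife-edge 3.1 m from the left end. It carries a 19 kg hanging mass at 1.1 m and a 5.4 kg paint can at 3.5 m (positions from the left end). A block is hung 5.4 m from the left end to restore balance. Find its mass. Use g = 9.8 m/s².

m ≈ 17.5 kg

About the knife-edge (at 3.1 m from the left end):
Beam weight: 30 × 9.8 = 294 N down at 2.95 m → arm 0.15 m, τ = 294 × 0.15 = 44.1 N·m counterclockwise.
Hanging mass: 19 × 9.8 = 186.2 N down at 1.1 m → arm 2 m, τ = 186.2 × 2 = 372.4 N·m counterclockwise.
Paint can: 5.4 × 9.8 = 52.92 N down at 3.5 m → arm 0.4 m, τ = 52.92 × 0.4 = 21.17 N·m clockwise.
Net moment of known loads = 395.3 N·m counterclockwise.
An unknown mass m at 5.4 m has arm 2.3 m; its moment is m·g·2.3 clockwise.
For rotational equilibrium, m × 9.8 × 2.3 = 395.3, so m = 395.3 / (9.8 × 2.3) = 17.5 kg.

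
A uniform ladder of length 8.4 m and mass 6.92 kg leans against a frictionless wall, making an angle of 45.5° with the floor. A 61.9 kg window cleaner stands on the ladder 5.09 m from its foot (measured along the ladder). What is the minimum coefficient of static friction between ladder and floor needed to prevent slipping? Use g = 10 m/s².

μ_min ≈ 0.585

Taking torques about the foot of the ladder:
Ladder weight 6.92×10 = 69.2 N acts at 4.2 m along the ladder; its horizontal arm is 4.2·cos45.5° = 2.944 m → τ = 203.7 N·m clockwise.
Window cleaner: 61.9×10 = 619 N at 5.09 m → arm 3.568 m → τ = 2209 N·m clockwise.
Wall normal N acts horizontally at the top; its moment arm is the height L sinθ = 8.4·sin45.5° = 5.991 m, counterclockwise.
Setting net torque to zero: N × 5.991 = 2413 → N = 402.8 N.
ΣFx = 0 ⇒ f = N_wall = 402.8 N. ΣFy = 0 ⇒ N_floor = 688.2 N.
μ_min = f / N_floor = 402.8 / 688.2 = 0.585.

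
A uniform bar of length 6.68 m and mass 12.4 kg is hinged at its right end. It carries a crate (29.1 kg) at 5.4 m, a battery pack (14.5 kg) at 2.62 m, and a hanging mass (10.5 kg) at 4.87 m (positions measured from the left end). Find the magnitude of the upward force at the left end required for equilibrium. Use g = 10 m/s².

Take moments about the right end.
Beam weight: 12.4 × 10 = 124 N down at 3.34 m → arm 3.34 m, τ = 124 × 3.34 = 414.2 N·m counterclockwise.
Crate: 29.1 × 10 = 291 N down at 5.4 m → arm 1.28 m, τ = 291 × 1.28 = 372.5 N·m counterclockwise.
Battery pack: 14.5 × 10 = 145 N down at 2.62 m → arm 4.06 m, τ = 145 × 4.06 = 588.7 N·m counterclockwise.
Hanging mass: 10.5 × 10 = 105 N down at 4.87 m → arm 1.81 m, τ = 105 × 1.81 = 190.1 N·m counterclockwise.
Net moment of the loads = 1566 N·m counterclockwise.
The upward force F acts at the left end, arm 6.68 m, giving F × 6.68 clockwise.
Setting net torque to zero: F × 6.68 = 1566 → F = 1566 / 6.68 = 234 N.

F ≈ 234 N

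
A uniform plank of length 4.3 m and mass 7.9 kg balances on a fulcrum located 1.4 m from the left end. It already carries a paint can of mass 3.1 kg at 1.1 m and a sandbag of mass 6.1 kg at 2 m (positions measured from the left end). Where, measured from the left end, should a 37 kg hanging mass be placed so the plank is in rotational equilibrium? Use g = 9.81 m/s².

Sum moments about the fulcrum (at 1.4 m from the left end) (the support reaction has zero arm there).
Beam weight: 7.9 × 9.81 = 77.5 N down at 2.15 m → arm 0.75 m, τ = 77.5 × 0.75 = 58.12 N·m clockwise.
Paint can: 3.1 × 9.81 = 30.41 N down at 1.1 m → arm 0.3 m, τ = 30.41 × 0.3 = 9.123 N·m counterclockwise.
Sandbag: 6.1 × 9.81 = 59.84 N down at 2 m → arm 0.6 m, τ = 59.84 × 0.6 = 35.9 N·m clockwise.
Net moment of existing loads = 84.9 N·m clockwise.
The hanging mass weighs 37 × 9.81 = 363 N and must supply an equal counterclockwise moment, so its lever arm about the fulcrum is 84.9 / 363 = 0.234 m.
That puts it at 1.4 − 0.234 = 1.17 m from the left end.

x ≈ 1.17 m from the left end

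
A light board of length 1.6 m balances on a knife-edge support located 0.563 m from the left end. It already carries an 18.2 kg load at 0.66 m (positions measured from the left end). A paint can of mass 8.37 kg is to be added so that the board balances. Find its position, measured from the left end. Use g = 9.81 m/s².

Sum moments about the knife-edge support (at 0.563 m from the left end) (the support reaction has zero arm there).
Load: 18.2 × 9.81 = 178.5 N down at 0.66 m → arm 0.097 m, τ = 178.5 × 0.097 = 17.31 N·m clockwise.
Net moment of existing loads = 17.31 N·m clockwise.
The paint can weighs 8.37 × 9.81 = 82.11 N and must supply an equal counterclockwise moment, so its lever arm about the knife-edge support is 17.31 / 82.11 = 0.211 m.
That puts it at 0.563 − 0.211 = 0.352 m from the left end.

x ≈ 0.352 m from the left end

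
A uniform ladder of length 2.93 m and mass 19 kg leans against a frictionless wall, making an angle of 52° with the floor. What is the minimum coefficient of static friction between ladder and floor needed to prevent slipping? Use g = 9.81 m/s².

μ_min ≈ 0.391

Take moments about the foot of the ladder.
Ladder weight 19×9.81 = 186.4 N acts at 1.465 m along the ladder; its horizontal arm is 1.465·cos52° = 0.9019 m → τ = 168.1 N·m clockwise.
Wall normal N acts horizontally at the top; its moment arm is the height L sinθ = 2.93·sin52° = 2.309 m, counterclockwise.
Setting net torque to zero: N × 2.309 = 168.1 → N = 72.8 N.
ΣFx = 0 ⇒ f = N_wall = 72.8 N. ΣFy = 0 ⇒ N_floor = 186.4 N.
μ_min = f / N_floor = 72.8 / 186.4 = 0.391.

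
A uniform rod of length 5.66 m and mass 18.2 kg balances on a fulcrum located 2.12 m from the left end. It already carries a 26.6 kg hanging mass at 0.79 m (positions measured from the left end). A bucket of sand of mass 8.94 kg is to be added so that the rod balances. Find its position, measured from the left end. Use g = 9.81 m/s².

About the fulcrum (at 2.12 m from the left end):
Beam weight: 18.2 × 9.81 = 178.5 N down at 2.83 m → arm 0.71 m, τ = 178.5 × 0.71 = 126.7 N·m clockwise.
Hanging mass: 26.6 × 9.81 = 260.9 N down at 0.79 m → arm 1.33 m, τ = 260.9 × 1.33 = 347 N·m counterclockwise.
Net moment of existing loads = 220.3 N·m counterclockwise.
The bucket of sand weighs 8.94 × 9.81 = 87.7 N and must supply an equal clockwise moment, so its lever arm about the fulcrum is 220.3 / 87.7 = 2.51 m.
That puts it at 2.12 + 2.51 = 4.63 m from the left end.

x ≈ 4.63 m from the left end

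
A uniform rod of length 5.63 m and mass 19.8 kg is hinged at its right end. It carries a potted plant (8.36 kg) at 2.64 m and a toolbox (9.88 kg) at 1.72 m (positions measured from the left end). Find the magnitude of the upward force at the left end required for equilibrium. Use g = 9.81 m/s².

Choose the right end as the axis so the unknown pivot reaction has zero arm there.
Beam weight: 19.8 × 9.81 = 194.2 N down at 2.815 m → arm 2.815 m, τ = 194.2 × 2.815 = 546.7 N·m counterclockwise.
Potted plant: 8.36 × 9.81 = 82.01 N down at 2.64 m → arm 2.99 m, τ = 82.01 × 2.99 = 245.2 N·m counterclockwise.
Toolbox: 9.88 × 9.81 = 96.92 N down at 1.72 m → arm 3.91 m, τ = 96.92 × 3.91 = 379 N·m counterclockwise.
Net moment of the loads = 1171 N·m counterclockwise.
The upward force F acts at the left end, arm 5.63 m, giving F × 5.63 clockwise.
Balancing moments: F × 5.63 = 1171, giving F = 1171 / 5.63 = 208 N.

F ≈ 208 N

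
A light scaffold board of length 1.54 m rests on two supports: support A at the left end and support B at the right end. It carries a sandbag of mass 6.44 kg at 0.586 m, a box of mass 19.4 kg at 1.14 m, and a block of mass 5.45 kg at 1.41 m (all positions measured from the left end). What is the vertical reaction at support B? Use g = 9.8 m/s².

R_B ≈ 214 N

Sum moments about support A (its reaction then has zero moment arm).
Sandbag: 6.44 × 9.8 = 63.11 N down at 0.586 m → arm 0.586 m, τ = 63.11 × 0.586 = 36.98 N·m clockwise.
Box: 19.4 × 9.8 = 190.1 N down at 1.14 m → arm 1.14 m, τ = 190.1 × 1.14 = 216.7 N·m clockwise.
Block: 5.45 × 9.8 = 53.41 N down at 1.41 m → arm 1.41 m, τ = 53.41 × 1.41 = 75.31 N·m clockwise.
Net load moment about support A = 329 N·m clockwise.
Reaction R at support B is upward at 1.54 m, arm 1.54 m → moment R × 1.54 counterclockwise.
Setting net torque to zero: R × 1.54 = 329 → R = 214 N.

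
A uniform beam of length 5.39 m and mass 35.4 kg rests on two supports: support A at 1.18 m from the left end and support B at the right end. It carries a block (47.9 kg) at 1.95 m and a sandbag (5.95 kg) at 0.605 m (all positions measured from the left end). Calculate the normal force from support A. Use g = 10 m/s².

Sum moments about support B (its reaction then has zero moment arm).
Beam weight: 35.4 × 10 = 354 N down at 2.695 m → arm 2.695 m, τ = 354 × 2.695 = 954 N·m counterclockwise.
Block: 47.9 × 10 = 479 N down at 1.95 m → arm 3.44 m, τ = 479 × 3.44 = 1648 N·m counterclockwise.
Sandbag: 5.95 × 10 = 59.5 N down at 0.605 m → arm 4.785 m, τ = 59.5 × 4.785 = 284.7 N·m counterclockwise.
Net load moment about support B = 2887 N·m counterclockwise.
Reaction R at support A is upward at 1.18 m, arm 4.21 m → moment R × 4.21 clockwise.
Setting net torque to zero: R × 4.21 = 2887 → R = 686 N.

R_A ≈ 686 N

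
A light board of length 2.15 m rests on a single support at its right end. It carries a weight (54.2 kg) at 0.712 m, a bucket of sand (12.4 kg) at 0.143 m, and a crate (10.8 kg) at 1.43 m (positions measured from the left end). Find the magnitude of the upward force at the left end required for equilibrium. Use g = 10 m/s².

F ≈ 514 N

Sum moments about the right end (the unknown pivot reaction has zero arm there).
Weight: 54.2 × 10 = 542 N down at 0.712 m → arm 1.438 m, τ = 542 × 1.438 = 779.4 N·m counterclockwise.
Bucket of sand: 12.4 × 10 = 124 N down at 0.143 m → arm 2.007 m, τ = 124 × 2.007 = 248.9 N·m counterclockwise.
Crate: 10.8 × 10 = 108 N down at 1.43 m → arm 0.72 m, τ = 108 × 0.72 = 77.76 N·m counterclockwise.
Net moment of the loads = 1106 N·m counterclockwise.
The upward force F acts at the left end, arm 2.15 m, giving F × 2.15 clockwise.
Balancing moments: F × 2.15 = 1106, giving F = 1106 / 2.15 = 514 N.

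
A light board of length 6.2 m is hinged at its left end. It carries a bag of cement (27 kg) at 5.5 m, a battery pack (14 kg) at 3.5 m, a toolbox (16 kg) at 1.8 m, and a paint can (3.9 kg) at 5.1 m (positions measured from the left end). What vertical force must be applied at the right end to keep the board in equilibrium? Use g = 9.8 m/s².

Sum moments about the left end (the unknown pivot reaction has zero arm there).
Bag of cement: 27 × 9.8 = 264.6 N down at 5.5 m → arm 5.5 m, τ = 264.6 × 5.5 = 1455 N·m clockwise.
Battery pack: 14 × 9.8 = 137.2 N down at 3.5 m → arm 3.5 m, τ = 137.2 × 3.5 = 480.2 N·m clockwise.
Toolbox: 16 × 9.8 = 156.8 N down at 1.8 m → arm 1.8 m, τ = 156.8 × 1.8 = 282.2 N·m clockwise.
Paint can: 3.9 × 9.8 = 38.22 N down at 5.1 m → arm 5.1 m, τ = 38.22 × 5.1 = 194.9 N·m clockwise.
Net moment of the loads = 2412 N·m clockwise.
The upward force F acts at the right end, arm 6.2 m, giving F × 6.2 counterclockwise.
Στ = 0 ⇒ F × 6.2 = 2412 ⇒ F = 2412 / 6.2 = 389 N.

F ≈ 389 N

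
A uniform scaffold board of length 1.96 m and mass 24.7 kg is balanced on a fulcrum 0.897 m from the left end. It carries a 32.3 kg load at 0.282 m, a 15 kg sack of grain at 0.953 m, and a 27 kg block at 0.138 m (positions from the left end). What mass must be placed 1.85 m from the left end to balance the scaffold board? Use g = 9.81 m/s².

Sum moments about the fulcrum (at 0.897 m from the left end) (the support reaction has zero arm there).
Beam weight: 24.7 × 9.81 = 242.3 N down at 0.98 m → arm 0.083 m, τ = 242.3 × 0.083 = 20.11 N·m clockwise.
Load: 32.3 × 9.81 = 316.9 N down at 0.282 m → arm 0.615 m, τ = 316.9 × 0.615 = 194.9 N·m counterclockwise.
Sack of grain: 15 × 9.81 = 147.2 N down at 0.953 m → arm 0.056 m, τ = 147.2 × 0.056 = 8.243 N·m clockwise.
Block: 27 × 9.81 = 264.9 N down at 0.138 m → arm 0.759 m, τ = 264.9 × 0.759 = 201.1 N·m counterclockwise.
Net moment of known loads = 367.6 N·m counterclockwise.
An unknown mass m at 1.85 m has arm 0.953 m; its moment is m·g·0.953 clockwise.
Balancing moments: m × 9.81 × 0.953 = 367.6, giving m = 367.6 / (9.81 × 0.953) = 39.3 kg.

m ≈ 39.3 kg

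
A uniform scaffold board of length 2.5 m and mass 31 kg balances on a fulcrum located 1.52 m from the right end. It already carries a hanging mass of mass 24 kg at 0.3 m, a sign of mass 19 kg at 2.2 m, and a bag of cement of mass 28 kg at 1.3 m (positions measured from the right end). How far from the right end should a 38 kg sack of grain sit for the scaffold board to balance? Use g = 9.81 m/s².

Choose the fulcrum (at 1.52 m from the right end) as the axis so the support reaction has zero arm there.
Beam weight: 31 × 9.81 = 304.1 N down at 1.25 m → arm 0.27 m, τ = 304.1 × 0.27 = 82.11 N·m clockwise.
Hanging mass: 24 × 9.81 = 235.4 N down at 0.3 m → arm 1.22 m, τ = 235.4 × 1.22 = 287.2 N·m clockwise.
Sign: 19 × 9.81 = 186.4 N down at 2.2 m → arm 0.68 m, τ = 186.4 × 0.68 = 126.8 N·m counterclockwise.
Bag of cement: 28 × 9.81 = 274.7 N down at 1.3 m → arm 0.22 m, τ = 274.7 × 0.22 = 60.43 N·m clockwise.
Net moment of existing loads = 302.9 N·m clockwise.
The sack of grain weighs 38 × 9.81 = 372.8 N and must supply an equal counterclockwise moment, so its lever arm about the fulcrum is 302.9 / 372.8 = 0.812 m.
That puts it at 1.52 + 0.812 = 2.33 m from the right end.

x ≈ 2.33 m from the right end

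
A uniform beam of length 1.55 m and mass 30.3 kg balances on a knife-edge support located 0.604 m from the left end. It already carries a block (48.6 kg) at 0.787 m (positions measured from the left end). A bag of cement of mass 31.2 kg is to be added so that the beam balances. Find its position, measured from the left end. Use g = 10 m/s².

x ≈ 0.153 m from the left end

About the knife-edge support (at 0.604 m from the left end):
Beam weight: 30.3 × 10 = 303 N down at 0.775 m → arm 0.171 m, τ = 303 × 0.171 = 51.81 N·m clockwise.
Block: 48.6 × 10 = 486 N down at 0.787 m → arm 0.183 m, τ = 486 × 0.183 = 88.94 N·m clockwise.
Net moment of existing loads = 140.8 N·m clockwise.
The bag of cement weighs 31.2 × 10 = 312 N and must supply an equal counterclockwise moment, so its lever arm about the knife-edge support is 140.8 / 312 = 0.451 m.
That puts it at 0.604 − 0.451 = 0.153 m from the left end.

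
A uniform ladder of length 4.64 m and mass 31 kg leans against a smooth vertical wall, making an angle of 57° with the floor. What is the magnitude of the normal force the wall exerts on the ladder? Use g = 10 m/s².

Choose the foot of the ladder as the axis so the floor normal and friction both act there and drop out.
Ladder weight 31×10 = 310 N acts at 2.32 m along the ladder; its horizontal arm is 2.32·cos57° = 1.264 m → τ = 391.8 N·m clockwise.
Wall normal N acts horizontally at the top; its moment arm is the height L sinθ = 4.64·sin57° = 3.891 m, counterclockwise.
Στ = 0 ⇒ N × 3.891 = 391.8 ⇒ N = 101 N.

N_wall ≈ 101 N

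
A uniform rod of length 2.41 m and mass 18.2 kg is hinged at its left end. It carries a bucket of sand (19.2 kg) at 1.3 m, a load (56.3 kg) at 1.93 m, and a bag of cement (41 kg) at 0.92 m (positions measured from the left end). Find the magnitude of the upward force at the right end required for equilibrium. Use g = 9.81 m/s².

Taking torques about the left end:
Beam weight: 18.2 × 9.81 = 178.5 N down at 1.205 m → arm 1.205 m, τ = 178.5 × 1.205 = 215.1 N·m clockwise.
Bucket of sand: 19.2 × 9.81 = 188.4 N down at 1.3 m → arm 1.3 m, τ = 188.4 × 1.3 = 244.9 N·m clockwise.
Load: 56.3 × 9.81 = 552.3 N down at 1.93 m → arm 1.93 m, τ = 552.3 × 1.93 = 1066 N·m clockwise.
Bag of cement: 41 × 9.81 = 402.2 N down at 0.92 m → arm 0.92 m, τ = 402.2 × 0.92 = 370 N·m clockwise.
Net moment of the loads = 1896 N·m clockwise.
The upward force F acts at the right end, arm 2.41 m, giving F × 2.41 counterclockwise.
Setting net torque to zero: F × 2.41 = 1896 → F = 1896 / 2.41 = 787 N.

F ≈ 787 N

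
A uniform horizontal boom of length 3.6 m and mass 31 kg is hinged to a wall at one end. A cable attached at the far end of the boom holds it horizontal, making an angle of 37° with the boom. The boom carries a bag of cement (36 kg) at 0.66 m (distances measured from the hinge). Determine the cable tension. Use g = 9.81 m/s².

T ≈ 360 N

Taking torques about the hinge:
Beam weight: 31 × 9.81 = 304.1 N down at 1.8 m → arm 1.8 m, τ = 304.1 × 1.8 = 547.4 N·m clockwise.
Bag of cement: 36 × 9.81 = 353.2 N down at 0.66 m → arm 0.66 m, τ = 353.2 × 0.66 = 233.1 N·m clockwise.
Total clockwise load moment = 780.5 N·m.
The cable tension T acts at 3.6 m; only its component perpendicular to the boom, T sinθ, produces torque. sin 37° = 0.6018.
Στ = 0 ⇒ T × 3.6 × 0.6018 = 780.5 ⇒ T = 780.5 / 2.166 = 360 N.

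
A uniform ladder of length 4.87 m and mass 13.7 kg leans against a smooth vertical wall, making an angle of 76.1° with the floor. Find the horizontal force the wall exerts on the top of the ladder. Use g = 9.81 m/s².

Taking torques about the foot of the ladder:
Ladder weight 13.7×9.81 = 134.4 N acts at 2.435 m along the ladder; its horizontal arm is 2.435·cos76.1° = 0.585 m → τ = 78.62 N·m clockwise.
Wall normal N acts horizontally at the top; its moment arm is the height L sinθ = 4.87·sin76.1° = 4.727 m, counterclockwise.
Setting net torque to zero: N × 4.727 = 78.62 → N = 16.6 N.

N_wall ≈ 16.6 N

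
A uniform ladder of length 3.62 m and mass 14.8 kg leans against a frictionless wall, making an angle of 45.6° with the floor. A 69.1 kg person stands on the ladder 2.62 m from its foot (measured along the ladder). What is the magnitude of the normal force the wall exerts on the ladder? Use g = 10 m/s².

N_wall ≈ 562 N

Take moments about the foot of the ladder.
Ladder weight 14.8×10 = 148 N acts at 1.81 m along the ladder; its horizontal arm is 1.81·cos45.6° = 1.266 m → τ = 187.4 N·m clockwise.
Person: 69.1×10 = 691 N at 2.62 m → arm 1.833 m → τ = 1267 N·m clockwise.
Wall normal N acts horizontally at the top; its moment arm is the height L sinθ = 3.62·sin45.6° = 2.586 m, counterclockwise.
Setting net torque to zero: N × 2.586 = 1454 → N = 562 N.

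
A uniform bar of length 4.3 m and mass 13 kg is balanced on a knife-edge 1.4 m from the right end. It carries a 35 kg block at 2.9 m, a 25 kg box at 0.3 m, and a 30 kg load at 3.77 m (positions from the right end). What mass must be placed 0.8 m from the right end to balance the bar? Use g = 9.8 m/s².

About the knife-edge (at 1.4 m from the right end):
Beam weight: 13 × 9.8 = 127.4 N down at 2.15 m → arm 0.75 m, τ = 127.4 × 0.75 = 95.55 N·m counterclockwise.
Block: 35 × 9.8 = 343 N down at 2.9 m → arm 1.5 m, τ = 343 × 1.5 = 514.5 N·m counterclockwise.
Box: 25 × 9.8 = 245 N down at 0.3 m → arm 1.1 m, τ = 245 × 1.1 = 269.5 N·m clockwise.
Load: 30 × 9.8 = 294 N down at 3.77 m → arm 2.37 m, τ = 294 × 2.37 = 696.8 N·m counterclockwise.
Net moment of known loads = 1037 N·m counterclockwise.
An unknown mass m at 0.8 m has arm 0.6 m; its moment is m·g·0.6 clockwise.
Στ = 0 ⇒ m × 9.8 × 0.6 = 1037 ⇒ m = 1037 / (9.8 × 0.6) = 176 kg.

m ≈ 176 kg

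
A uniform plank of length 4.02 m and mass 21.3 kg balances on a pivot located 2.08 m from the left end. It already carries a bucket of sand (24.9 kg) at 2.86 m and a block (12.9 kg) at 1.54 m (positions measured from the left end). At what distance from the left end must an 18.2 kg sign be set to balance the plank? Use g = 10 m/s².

About the pivot (at 2.08 m from the left end):
Beam weight: 21.3 × 10 = 213 N down at 2.01 m → arm 0.07 m, τ = 213 × 0.07 = 14.91 N·m counterclockwise.
Bucket of sand: 24.9 × 10 = 249 N down at 2.86 m → arm 0.78 m, τ = 249 × 0.78 = 194.2 N·m clockwise.
Block: 12.9 × 10 = 129 N down at 1.54 m → arm 0.54 m, τ = 129 × 0.54 = 69.66 N·m counterclockwise.
Net moment of existing loads = 109.6 N·m clockwise.
The sign weighs 18.2 × 10 = 182 N and must supply an equal counterclockwise moment, so its lever arm about the pivot is 109.6 / 182 = 0.602 m.
That puts it at 2.08 − 0.602 = 1.48 m from the left end.

x ≈ 1.48 m from the left end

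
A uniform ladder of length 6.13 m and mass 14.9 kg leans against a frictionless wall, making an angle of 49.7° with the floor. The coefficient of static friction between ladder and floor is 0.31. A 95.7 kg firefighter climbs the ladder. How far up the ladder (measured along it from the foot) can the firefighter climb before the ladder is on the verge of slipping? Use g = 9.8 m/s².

Choose the foot of the ladder as the axis so the floor normal and friction both act there and drop out.
Ladder weight 14.9×9.8 = 146 N acts at 3.065 m along the ladder; its horizontal arm is 3.065·cos49.7° = 1.982 m → τ = 289.4 N·m clockwise.
Firefighter weight 95.7×9.8 = 937.9 N at distance d → arm d·cos49.7° → τ = 937.9·d·0.6468 clockwise.
Wall normal N at the top has arm L sinθ = 4.675 m counterclockwise, so Στ = 0 gives N·4.675 = 289.4 + 606.6·d.
ΣFy = 0 ⇒ N_floor = 1084 N, so the maximum friction is μ_s·N_floor = 0.31×1084 = 336 N. ΣFx = 0 ⇒ N_wall = f, so at the slipping point N = 336 N.
Substituting: 336×4.675 = 289.4 + 606.6·d ⇒ d = (1571 − 289.4) / 606.6 = 2.11 m.

d ≈ 2.11 m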